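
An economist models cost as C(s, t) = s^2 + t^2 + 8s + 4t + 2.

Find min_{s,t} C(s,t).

-18

C(s,t) separates as P(s) + Q(t) + 2, so its minimum is min P + min Q + 2.
P'(s) = 2s + 8 vanishes at s ∈ {-4}; Q'(t) = 2(t + 2) vanishes at t ∈ {-2}.
Local minima of P (where P''>0): P(-4)=-16. Local minima of Q: Q(-2)=-4.
So the global minimum of C is P(-4) + Q(-2) + 2 = -16 − 4 + 2 = -18, attained at (-4, -2).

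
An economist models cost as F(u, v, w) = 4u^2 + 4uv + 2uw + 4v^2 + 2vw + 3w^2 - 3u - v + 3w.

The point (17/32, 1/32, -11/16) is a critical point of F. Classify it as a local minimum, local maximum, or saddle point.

The Hessian is constant: H = [[8, 4, 2], [4, 8, 2], [2, 2, 6]].
Leading principal minors: Δ₁ = 8, Δ₂ = 48, Δ₃ = 256.
All leading minors are positive, so H is positive definite: a local minimum.

local minimum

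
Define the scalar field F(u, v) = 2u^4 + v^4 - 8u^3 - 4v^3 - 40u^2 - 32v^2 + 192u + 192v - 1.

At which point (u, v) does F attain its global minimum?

(-3, -4)

F(u,v) separates as P(u) + Q(v) − 1, so its minimum is min P + min Q − 1.
P'(u) = 8(u - 4)(u - 2)(u + 3) vanishes at u ∈ {-3, 2, 4}; Q'(v) = 4(v - 4)(v - 3)(v + 4) vanishes at v ∈ {-4, 3, 4}.
Local minima of P (where P''>0): P(-3)=-558, P(4)=128. Local minima of Q: Q(-4)=-768, Q(4)=256.
So the global minimum of F is P(-3) + Q(-4) − 1 = -558 − 768 − 1 = -1327, attained at (-3, -4).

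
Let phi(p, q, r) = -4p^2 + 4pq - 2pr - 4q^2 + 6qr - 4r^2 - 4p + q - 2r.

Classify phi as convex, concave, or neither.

phi is quadratic, so its Hessian is the constant matrix H = [[-8, 4, -2], [4, -8, 6], [-2, 6, -8]].
Leading principal minors: -8, 48, -160.
Signs alternate −, +, − ⇒ H ≺ 0 ⇒ concave.

concave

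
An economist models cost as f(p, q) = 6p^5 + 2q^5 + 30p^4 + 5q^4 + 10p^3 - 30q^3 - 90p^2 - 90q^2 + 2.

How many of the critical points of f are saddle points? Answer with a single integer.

f separates as a function of p plus a function of q, so ∇f=0 decouples.
∂f/∂p = 30p(p - 1)(p + 2)(p + 3) = 0 at p ∈ {-3, -2, 0, 1}; ∂f/∂q = 10q(q - 3)(q + 2)(q + 3) = 0 at q ∈ {-3, -2, 0, 3}.
The Hessian is diagonal: diag(f_pp, f_qq). Second derivatives: f_pp(-3)=-360, f_pp(-2)=180, f_pp(0)=-180, f_pp(1)=360; f_qq(-3)=-180, f_qq(-2)=100, f_qq(0)=-180, f_qq(3)=900.
Saddle points occur where the two diagonal entries have opposite signs: (-3, -2), (-3, 3), (-2, -3), (-2, 0), (0, -2), (0, 3), (1, -3), (1, 0). Count: 8.

8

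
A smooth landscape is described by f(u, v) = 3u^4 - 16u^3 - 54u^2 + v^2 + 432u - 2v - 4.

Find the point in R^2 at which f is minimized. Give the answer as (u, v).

f(u,v) separates as P(u) + Q(v) − 4, so its minimum is min P + min Q − 4.
P'(u) = 12(u - 4)(u - 3)(u + 3) vanishes at u ∈ {-3, 3, 4}; Q'(v) = 2v - 2 vanishes at v ∈ {1}.
Local minima of P (where P''>0): P(-3)=-1107, P(4)=608. Local minima of Q: Q(1)=-1.
So the global minimum of f is P(-3) + Q(1) − 4 = -1107 − 1 − 4 = -1112, attained at (-3, 1).

(-3, 1)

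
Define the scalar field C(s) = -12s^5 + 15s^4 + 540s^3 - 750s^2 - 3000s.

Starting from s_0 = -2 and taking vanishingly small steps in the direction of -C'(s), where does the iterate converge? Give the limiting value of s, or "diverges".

C'(s) = -60(s - 5)(s - 2)(s + 1)(s + 5), so C'(-2) = 5040.
Gradient descent moves in the -C' direction, i.e. s is decreasing.
The nearest critical point in that direction is s = -5, where C'' = 16800 > 0 (a local minimum). The iterate converges there.

-5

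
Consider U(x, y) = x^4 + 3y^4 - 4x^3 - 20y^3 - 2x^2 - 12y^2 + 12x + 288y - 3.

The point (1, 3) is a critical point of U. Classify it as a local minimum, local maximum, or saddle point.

local maximum

The mixed partial ∂²U/∂x∂y is 0, so the Hessian at any point is diag(U_xx, U_yy) = diag(4(3x^2 - 6x - 1), 12(3y^2 - 10y - 2)).
At (1, 3): H = diag(-16, -60).
Both eigenvalues are negative, so H is negative definite: a local maximum.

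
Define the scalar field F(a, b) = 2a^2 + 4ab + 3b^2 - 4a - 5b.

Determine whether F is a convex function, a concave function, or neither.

F is quadratic, so its Hessian is the constant matrix H = [[4, 4], [4, 6]].
det(H) = 8, tr(H) = 10.
det(H) > 0 and tr(H) > 0, so H is positive definite everywhere: convex.

convex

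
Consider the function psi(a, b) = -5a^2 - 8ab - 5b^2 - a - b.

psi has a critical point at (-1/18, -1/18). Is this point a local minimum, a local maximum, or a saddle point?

local maximum

The Hessian of psi is constant: H = [[-10, -8], [-8, -10]].
det(H) = (-10)·(-10) − (-8)² = 36.
det(H) > 0 and tr(H) = -20 < 0, so H is negative definite and the point is a local maximum.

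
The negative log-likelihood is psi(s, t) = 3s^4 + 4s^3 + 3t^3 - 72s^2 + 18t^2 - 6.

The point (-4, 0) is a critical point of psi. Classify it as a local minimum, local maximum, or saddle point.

local minimum

The mixed partial ∂²psi/∂s∂t is 0, so the Hessian at any point is diag(psi_ss, psi_tt) = diag(12(3s^2 + 2s - 12), 18(t + 2)).
At (-4, 0): H = diag(336, 36).
Both eigenvalues are positive, so H is positive definite: a local minimum.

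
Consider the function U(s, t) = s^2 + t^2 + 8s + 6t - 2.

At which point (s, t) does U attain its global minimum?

(-4, -3)

U(s,t) separates as P(s) + Q(t) − 2, so its minimum is min P + min Q − 2.
P'(s) = 2s + 8 vanishes at s ∈ {-4}; Q'(t) = 2(t + 3) vanishes at t ∈ {-3}.
Local minima of P (where P''>0): P(-4)=-16. Local minima of Q: Q(-3)=-9.
So the global minimum of U is P(-4) + Q(-3) − 2 = -16 − 9 − 2 = -27, attained at (-4, -3).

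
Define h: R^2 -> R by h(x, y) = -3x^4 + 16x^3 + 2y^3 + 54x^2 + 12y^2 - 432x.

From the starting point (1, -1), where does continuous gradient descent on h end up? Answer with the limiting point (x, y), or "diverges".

(3, 0)

h is separable, so gradient descent decouples: x follows -∂h/∂x, y follows -∂h/∂y.
∂h/∂x = -12(x - 4)(x - 3)(x + 3); at x=1 this is -288, so x increases.
∂h/∂y = 6y(y + 4); at y=-1 this is -18, so y increases.
x converges to its nearest critical value 3 (a local min of the x-part); y converges to 0. The iterate converges to (3, 0).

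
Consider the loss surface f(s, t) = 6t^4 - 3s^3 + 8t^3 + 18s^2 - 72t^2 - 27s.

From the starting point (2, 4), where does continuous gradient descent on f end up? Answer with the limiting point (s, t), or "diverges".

f is separable, so gradient descent decouples: s follows -∂f/∂s, t follows -∂f/∂t.
∂f/∂s = -9(s - 3)(s - 1); at s=2 this is 9, so s decreases.
∂f/∂t = 24t(t - 2)(t + 3); at t=4 this is 1344, so t decreases.
s converges to its nearest critical value 1 (a local min of the s-part); t converges to 2. The iterate converges to (1, 2).

(1, 2)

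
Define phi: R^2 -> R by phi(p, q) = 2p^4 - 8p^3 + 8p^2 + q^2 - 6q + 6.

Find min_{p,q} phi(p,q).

phi(p,q) separates as A(p) + B(q) + 6, so its minimum is min A + min B + 6.
A'(p) = 8p(p - 2)(p - 1) vanishes at p ∈ {0, 1, 2}; B'(q) = 2q - 6 vanishes at q ∈ {3}.
Local minima of A (where A''>0): A(0)=0, A(2)=0. Local minima of B: B(3)=-9.
So the global minimum of phi is A(0) + B(3) + 6 = 0 − 9 + 6 = -3, attained at (0, 3).

-3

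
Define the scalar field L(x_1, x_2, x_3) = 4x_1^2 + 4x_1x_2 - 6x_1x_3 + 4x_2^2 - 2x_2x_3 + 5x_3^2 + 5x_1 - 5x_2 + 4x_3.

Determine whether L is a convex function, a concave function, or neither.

L is quadratic, so its Hessian is the constant matrix H = [[8, 4, -6], [4, 8, -2], [-6, -2, 10]].
Leading principal minors: 8, 48, 256.
All positive ⇒ H ≻ 0 ⇒ convex.

convex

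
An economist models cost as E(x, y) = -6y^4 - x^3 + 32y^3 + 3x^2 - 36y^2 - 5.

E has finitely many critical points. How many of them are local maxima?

E separates as a function of x plus a function of y, so ∇E=0 decouples.
∂E/∂x = -3x(x - 2) = 0 at x ∈ {0, 2}; ∂E/∂y = -24y(y - 3)(y - 1) = 0 at y ∈ {0, 1, 3}.
The Hessian is diagonal: diag(E_xx, E_yy). Second derivatives: E_xx(0)=6, E_xx(2)=-6; E_yy(0)=-72, E_yy(1)=48, E_yy(3)=-144.
Local maxima occur where both diagonal entries negative: (2, 0), (2, 3). Count: 2.

2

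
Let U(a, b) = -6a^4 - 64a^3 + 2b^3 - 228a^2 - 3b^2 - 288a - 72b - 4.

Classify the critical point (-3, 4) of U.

local minimum

The mixed partial ∂²U/∂a∂b is 0, so the Hessian at any point is diag(U_aa, U_bb) = diag(-24(3a^2 + 16a + 19), 6(2b - 1)).
At (-3, 4): H = diag(48, 42).
Both eigenvalues are positive, so H is positive definite: a local minimum.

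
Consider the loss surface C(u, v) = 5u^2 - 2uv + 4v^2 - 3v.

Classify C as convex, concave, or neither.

convex

C is quadratic, so its Hessian is the constant matrix H = [[10, -2], [-2, 8]].
det(H) = 76, tr(H) = 18.
det(H) > 0 and tr(H) > 0, so H is positive definite everywhere: convex.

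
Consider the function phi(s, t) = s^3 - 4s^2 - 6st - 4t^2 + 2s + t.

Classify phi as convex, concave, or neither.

The term s^3 is cubic, so the Hessian is not constant.
∂²phi/∂s² = 6s - 8, which takes both signs as s varies (negative for sufficiently negative s). A diagonal entry of the Hessian changing sign means the Hessian is neither positive- nor negative-semidefinite on all of R^2.

neither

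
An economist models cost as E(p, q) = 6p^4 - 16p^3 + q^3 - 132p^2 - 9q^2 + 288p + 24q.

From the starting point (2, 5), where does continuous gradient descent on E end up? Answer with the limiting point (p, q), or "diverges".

E is separable, so gradient descent decouples: p follows -∂E/∂p, q follows -∂E/∂q.
∂E/∂p = 24(p - 4)(p - 1)(p + 3); at p=2 this is -240, so p increases.
∂E/∂q = 3(q - 4)(q - 2); at q=5 this is 9, so q decreases.
p converges to its nearest critical value 4 (a local min of the p-part); q converges to 4. The iterate converges to (4, 4).

(4, 4)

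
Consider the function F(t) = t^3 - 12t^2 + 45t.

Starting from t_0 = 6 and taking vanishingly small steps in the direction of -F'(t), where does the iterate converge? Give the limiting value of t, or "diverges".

5

F'(t) = 3(t - 5)(t - 3), so F'(6) = 9.
Gradient descent moves in the -F' direction, i.e. t is decreasing.
The nearest critical point in that direction is t = 5, where F'' = 6 > 0 (a local minimum). The iterate converges there.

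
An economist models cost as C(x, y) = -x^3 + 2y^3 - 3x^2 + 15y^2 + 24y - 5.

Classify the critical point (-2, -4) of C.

The mixed partial ∂²C/∂x∂y is 0, so the Hessian at any point is diag(C_xx, C_yy) = diag(-6(x + 1), 6(2y + 5)).
At (-2, -4): H = diag(6, -18).
The eigenvalues have opposite signs, so H is indefinite: a saddle point.

saddle point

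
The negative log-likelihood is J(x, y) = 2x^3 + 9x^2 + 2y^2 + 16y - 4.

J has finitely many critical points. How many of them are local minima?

J separates as a function of x plus a function of y, so ∇J=0 decouples.
∂J/∂x = 6x(x + 3) = 0 at x ∈ {-3, 0}; ∂J/∂y = 4(y + 4) = 0 at y ∈ {-4}.
The Hessian is diagonal: diag(J_xx, J_yy). Second derivatives: J_xx(-3)=-18, J_xx(0)=18; J_yy(-4)=4.
Local minima occur where both diagonal entries positive: (0, -4). Count: 1.

1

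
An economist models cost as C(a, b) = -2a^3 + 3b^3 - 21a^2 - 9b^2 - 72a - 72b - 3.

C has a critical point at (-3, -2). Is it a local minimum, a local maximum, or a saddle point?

The mixed partial ∂²C/∂a∂b is 0, so the Hessian at any point is diag(C_aa, C_bb) = diag(-6(2a + 7), 18(b - 1)).
At (-3, -2): H = diag(-6, -54).
Both eigenvalues are negative, so H is negative definite: a local maximum.

local maximum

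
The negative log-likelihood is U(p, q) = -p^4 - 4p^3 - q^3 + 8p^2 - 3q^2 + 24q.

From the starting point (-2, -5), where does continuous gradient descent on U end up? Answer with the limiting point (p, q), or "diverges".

U is separable, so gradient descent decouples: p follows -∂U/∂p, q follows -∂U/∂q.
∂U/∂p = -4p(p - 1)(p + 4); at p=-2 this is -48, so p increases.
∂U/∂q = -3(q - 2)(q + 4); at q=-5 this is -21, so q increases.
p converges to its nearest critical value 0 (a local min of the p-part); q converges to -4. The iterate converges to (0, -4).

(0, -4)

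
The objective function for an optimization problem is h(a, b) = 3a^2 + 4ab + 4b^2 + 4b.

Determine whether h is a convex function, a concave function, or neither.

h is quadratic, so its Hessian is the constant matrix H = [[6, 4], [4, 8]].
det(H) = 32, tr(H) = 14.
det(H) > 0 and tr(H) > 0, so H is positive definite everywhere: convex.

convex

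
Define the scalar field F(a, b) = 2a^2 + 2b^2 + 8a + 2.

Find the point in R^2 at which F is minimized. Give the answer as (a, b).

F(a,b) separates as P(a) + Q(b) + 2, so its minimum is min P + min Q + 2.
P'(a) = 4a + 8 vanishes at a ∈ {-2}; Q'(b) = 4b vanishes at b ∈ {0}.
Local minima of P (where P''>0): P(-2)=-8. Local minima of Q: Q(0)=0.
So the global minimum of F is P(-2) + Q(0) + 2 = -8 + 0 + 2 = -6, attained at (-2, 0).

(-2, 0)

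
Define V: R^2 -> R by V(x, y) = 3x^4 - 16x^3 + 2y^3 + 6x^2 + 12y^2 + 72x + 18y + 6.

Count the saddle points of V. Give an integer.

3

V separates as a function of x plus a function of y, so ∇V=0 decouples.
∂V/∂x = 12(x - 3)(x - 2)(x + 1) = 0 at x ∈ {-1, 2, 3}; ∂V/∂y = 6(y + 1)(y + 3) = 0 at y ∈ {-3, -1}.
The Hessian is diagonal: diag(V_xx, V_yy). Second derivatives: V_xx(-1)=144, V_xx(2)=-36, V_xx(3)=48; V_yy(-3)=-12, V_yy(-1)=12.
Saddle points occur where the two diagonal entries have opposite signs: (-1, -3), (2, -1), (3, -3). Count: 3.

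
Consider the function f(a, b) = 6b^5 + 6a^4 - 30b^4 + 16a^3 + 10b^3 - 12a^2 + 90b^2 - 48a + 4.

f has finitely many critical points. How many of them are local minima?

f separates as a function of a plus a function of b, so ∇f=0 decouples.
∂f/∂a = 24(a - 1)(a + 1)(a + 2) = 0 at a ∈ {-2, -1, 1}; ∂f/∂b = 30b(b - 3)(b - 2)(b + 1) = 0 at b ∈ {-1, 0, 2, 3}.
The Hessian is diagonal: diag(f_aa, f_bb). Second derivatives: f_aa(-2)=72, f_aa(-1)=-48, f_aa(1)=144; f_bb(-1)=-360, f_bb(0)=180, f_bb(2)=-180, f_bb(3)=360.
Local minima occur where both diagonal entries positive: (-2, 0), (-2, 3), (1, 0), (1, 3). Count: 4.

4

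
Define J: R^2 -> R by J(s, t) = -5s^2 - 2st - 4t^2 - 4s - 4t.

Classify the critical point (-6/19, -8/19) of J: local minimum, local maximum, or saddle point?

local maximum

The Hessian of J is constant: H = [[-10, -2], [-2, -8]].
det(H) = (-10)·(-8) − (-2)² = 76.
det(H) > 0 and tr(H) = -18 < 0, so H is negative definite and the point is a local maximum.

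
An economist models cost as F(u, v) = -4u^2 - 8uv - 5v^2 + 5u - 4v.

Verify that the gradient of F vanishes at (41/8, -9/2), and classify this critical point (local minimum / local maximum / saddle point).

local maximum

∇F = (-8u - 8v + 5, -8u - 10v - 4); substituting (41/8, -9/2) gives ∇F = (0, 0), so (41/8, -9/2) is indeed a critical point.
The Hessian of F is constant: H = [[-8, -8], [-8, -10]].
det(H) = (-8)·(-10) − (-8)² = 16.
det(H) > 0 and tr(H) = -18 < 0, so H is negative definite and the point is a local maximum.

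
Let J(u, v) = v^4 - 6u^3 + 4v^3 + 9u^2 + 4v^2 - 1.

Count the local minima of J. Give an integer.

J separates as a function of u plus a function of v, so ∇J=0 decouples.
∂J/∂u = -18u(u - 1) = 0 at u ∈ {0, 1}; ∂J/∂v = 4v(v + 1)(v + 2) = 0 at v ∈ {-2, -1, 0}.
The Hessian is diagonal: diag(J_uu, J_vv). Second derivatives: J_uu(0)=18, J_uu(1)=-18; J_vv(-2)=8, J_vv(-1)=-4, J_vv(0)=8.
Local minima occur where both diagonal entries positive: (0, -2), (0, 0). Count: 2.

2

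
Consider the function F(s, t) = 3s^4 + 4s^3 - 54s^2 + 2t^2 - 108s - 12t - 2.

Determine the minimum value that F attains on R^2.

-479

F(s,t) separates as P(s) + Q(t) − 2, so its minimum is min P + min Q − 2.
P'(s) = 12(s - 3)(s + 1)(s + 3) vanishes at s ∈ {-3, -1, 3}; Q'(t) = 4(t - 3) vanishes at t ∈ {3}.
Local minima of P (where P''>0): P(-3)=-27, P(3)=-459. Local minima of Q: Q(3)=-18.
So the global minimum of F is P(3) + Q(3) − 2 = -459 − 18 − 2 = -479, attained at (3, 3).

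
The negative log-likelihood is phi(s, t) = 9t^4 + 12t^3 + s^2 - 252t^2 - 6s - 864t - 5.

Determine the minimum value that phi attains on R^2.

-4430

phi(s,t) separates as P(s) + Q(t) − 5, so its minimum is min P + min Q − 5.
P'(s) = 2s - 6 vanishes at s ∈ {3}; Q'(t) = 36(t - 4)(t + 2)(t + 3) vanishes at t ∈ {-3, -2, 4}.
Local minima of P (where P''>0): P(3)=-9. Local minima of Q: Q(-3)=729, Q(4)=-4416.
So the global minimum of phi is P(3) + Q(4) − 5 = -9 − 4416 − 5 = -4430, attained at (3, 4).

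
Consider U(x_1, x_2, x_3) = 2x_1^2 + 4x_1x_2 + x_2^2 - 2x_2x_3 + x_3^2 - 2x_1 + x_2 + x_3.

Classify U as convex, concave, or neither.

U is quadratic, so its Hessian is the constant matrix H = [[4, 4, 0], [4, 2, -2], [0, -2, 2]].
Leading principal minors: 4, -8, -32.
Neither pattern holds ⇒ H is indefinite ⇒ neither convex nor concave.

neither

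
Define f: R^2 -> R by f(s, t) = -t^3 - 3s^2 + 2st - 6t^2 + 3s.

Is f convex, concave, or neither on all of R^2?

The term -t^3 is cubic, so the Hessian is not constant.
∂²f/∂t² = -6t - 12, which takes both signs as t varies (negative for sufficiently large t). A diagonal entry of the Hessian changing sign means the Hessian is neither positive- nor negative-semidefinite on all of R^2.

neither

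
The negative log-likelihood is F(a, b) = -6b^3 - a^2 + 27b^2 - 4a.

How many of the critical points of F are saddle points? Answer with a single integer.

1

F separates as a function of a plus a function of b, so ∇F=0 decouples.
∂F/∂a = -2(a + 2) = 0 at a ∈ {-2}; ∂F/∂b = -18b(b - 3) = 0 at b ∈ {0, 3}.
The Hessian is diagonal: diag(F_aa, F_bb). Second derivatives: F_aa(-2)=-2; F_bb(0)=54, F_bb(3)=-54.
Saddle points occur where the two diagonal entries have opposite signs: (-2, 0). Count: 1.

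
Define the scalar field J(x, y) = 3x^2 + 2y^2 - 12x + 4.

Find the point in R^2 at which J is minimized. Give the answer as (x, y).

(2, 0)

J(x,y) separates as P(x) + Q(y) + 4, so its minimum is min P + min Q + 4.
P'(x) = 6x - 12 vanishes at x ∈ {2}; Q'(y) = 4y vanishes at y ∈ {0}.
Local minima of P (where P''>0): P(2)=-12. Local minima of Q: Q(0)=0.
So the global minimum of J is P(2) + Q(0) + 4 = -12 + 0 + 4 = -8, attained at (2, 0).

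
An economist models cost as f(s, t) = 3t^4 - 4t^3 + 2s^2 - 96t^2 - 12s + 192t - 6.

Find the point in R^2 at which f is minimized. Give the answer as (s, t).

(3, -4)

f(s,t) separates as P(s) + Q(t) − 6, so its minimum is min P + min Q − 6.
P'(s) = 4s - 12 vanishes at s ∈ {3}; Q'(t) = 12(t - 4)(t - 1)(t + 4) vanishes at t ∈ {-4, 1, 4}.
Local minima of P (where P''>0): P(3)=-18. Local minima of Q: Q(-4)=-1280, Q(4)=-256.
So the global minimum of f is P(3) + Q(-4) − 6 = -18 − 1280 − 6 = -1304, attained at (3, -4).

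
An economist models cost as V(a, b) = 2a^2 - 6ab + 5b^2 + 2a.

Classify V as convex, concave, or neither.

convex

V is quadratic, so its Hessian is the constant matrix H = [[4, -6], [-6, 10]].
det(H) = 4, tr(H) = 14.
det(H) > 0 and tr(H) > 0, so H is positive definite everywhere: convex.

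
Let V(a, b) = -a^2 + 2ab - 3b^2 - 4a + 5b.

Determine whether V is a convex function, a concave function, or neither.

V is quadratic, so its Hessian is the constant matrix H = [[-2, 2], [2, -6]].
det(H) = 8, tr(H) = -8.
det(H) > 0 and tr(H) < 0, so H is negative definite everywhere: concave.

concave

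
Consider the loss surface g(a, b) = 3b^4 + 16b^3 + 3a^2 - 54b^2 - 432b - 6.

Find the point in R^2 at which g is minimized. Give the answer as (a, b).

g(a,b) separates as P(a) + Q(b) − 6, so its minimum is min P + min Q − 6.
P'(a) = 6a vanishes at a ∈ {0}; Q'(b) = 12(b - 3)(b + 3)(b + 4) vanishes at b ∈ {-4, -3, 3}.
Local minima of P (where P''>0): P(0)=0. Local minima of Q: Q(-4)=608, Q(3)=-1107.
So the global minimum of g is P(0) + Q(3) − 6 = 0 − 1107 − 6 = -1113, attained at (0, 3).

(0, 3)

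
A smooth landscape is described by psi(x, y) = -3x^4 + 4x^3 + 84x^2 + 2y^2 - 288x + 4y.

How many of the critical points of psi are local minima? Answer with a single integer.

psi separates as a function of x plus a function of y, so ∇psi=0 decouples.
∂psi/∂x = -12(x - 3)(x - 2)(x + 4) = 0 at x ∈ {-4, 2, 3}; ∂psi/∂y = 4(y + 1) = 0 at y ∈ {-1}.
The Hessian is diagonal: diag(psi_xx, psi_yy). Second derivatives: psi_xx(-4)=-504, psi_xx(2)=72, psi_xx(3)=-84; psi_yy(-1)=4.
Local minima occur where both diagonal entries positive: (2, -1). Count: 1.

1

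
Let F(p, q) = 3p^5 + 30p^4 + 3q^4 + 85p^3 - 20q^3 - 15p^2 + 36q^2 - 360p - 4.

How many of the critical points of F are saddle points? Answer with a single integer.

F separates as a function of p plus a function of q, so ∇F=0 decouples.
∂F/∂p = 15(p - 1)(p + 2)(p + 3)(p + 4) = 0 at p ∈ {-4, -3, -2, 1}; ∂F/∂q = 12q(q - 3)(q - 2) = 0 at q ∈ {0, 2, 3}.
The Hessian is diagonal: diag(F_pp, F_qq). Second derivatives: F_pp(-4)=-150, F_pp(-3)=60, F_pp(-2)=-90, F_pp(1)=900; F_qq(0)=72, F_qq(2)=-24, F_qq(3)=36.
Saddle points occur where the two diagonal entries have opposite signs: (-4, 0), (-4, 3), (-3, 2), (-2, 0), (-2, 3), (1, 2). Count: 6.

6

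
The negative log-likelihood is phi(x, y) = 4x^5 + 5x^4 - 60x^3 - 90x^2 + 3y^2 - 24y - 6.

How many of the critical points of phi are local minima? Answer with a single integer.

phi separates as a function of x plus a function of y, so ∇phi=0 decouples.
∂phi/∂x = 20x(x - 3)(x + 1)(x + 3) = 0 at x ∈ {-3, -1, 0, 3}; ∂phi/∂y = 6(y - 4) = 0 at y ∈ {4}.
The Hessian is diagonal: diag(phi_xx, phi_yy). Second derivatives: phi_xx(-3)=-720, phi_xx(-1)=160, phi_xx(0)=-180, phi_xx(3)=1440; phi_yy(4)=6.
Local minima occur where both diagonal entries positive: (-1, 4), (3, 4). Count: 2.

2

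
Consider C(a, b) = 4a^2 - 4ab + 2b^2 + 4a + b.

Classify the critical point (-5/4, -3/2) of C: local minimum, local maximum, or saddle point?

The Hessian of C is constant: H = [[8, -4], [-4, 4]].
det(H) = 8·4 − (-4)² = 16.
det(H) > 0 and tr(H) = 12 > 0, so H is positive definite and the point is a local minimum.

local minimum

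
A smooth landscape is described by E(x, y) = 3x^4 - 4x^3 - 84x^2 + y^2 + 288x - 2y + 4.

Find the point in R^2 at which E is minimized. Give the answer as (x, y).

(-4, 1)

E(x,y) separates as P(x) + Q(y) + 4, so its minimum is min P + min Q + 4.
P'(x) = 12(x - 3)(x - 2)(x + 4) vanishes at x ∈ {-4, 2, 3}; Q'(y) = 2y - 2 vanishes at y ∈ {1}.
Local minima of P (where P''>0): P(-4)=-1472, P(3)=243. Local minima of Q: Q(1)=-1.
So the global minimum of E is P(-4) + Q(1) + 4 = -1472 − 1 + 4 = -1469, attained at (-4, 1).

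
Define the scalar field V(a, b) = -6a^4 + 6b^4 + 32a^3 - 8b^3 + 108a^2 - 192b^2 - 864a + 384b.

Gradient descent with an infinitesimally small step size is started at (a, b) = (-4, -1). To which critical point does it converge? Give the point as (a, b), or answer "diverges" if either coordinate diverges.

V is separable, so gradient descent decouples: a follows -∂V/∂a, b follows -∂V/∂b.
∂V/∂a = -24(a - 4)(a - 3)(a + 3); at a=-4 this is 1344, so a decreases.
∂V/∂b = 24(b - 4)(b - 1)(b + 4); at b=-1 this is 720, so b decreases.
The a-coordinate has no critical point in that direction and runs off to infinity.

diverges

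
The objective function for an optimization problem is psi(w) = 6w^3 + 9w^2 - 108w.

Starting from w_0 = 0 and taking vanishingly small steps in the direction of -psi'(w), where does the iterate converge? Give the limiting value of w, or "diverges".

psi'(w) = 18(w - 2)(w + 3), so psi'(0) = -108.
Gradient descent moves in the -psi' direction, i.e. w is increasing.
The nearest critical point in that direction is w = 2, where psi'' = 90 > 0 (a local minimum). The iterate converges there.

2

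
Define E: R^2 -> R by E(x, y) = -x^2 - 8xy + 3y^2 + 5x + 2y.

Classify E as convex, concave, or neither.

E is quadratic, so its Hessian is the constant matrix H = [[-2, -8], [-8, 6]].
det(H) = -76, tr(H) = 4.
det(H) < 0, so H is indefinite: neither convex nor concave.

neither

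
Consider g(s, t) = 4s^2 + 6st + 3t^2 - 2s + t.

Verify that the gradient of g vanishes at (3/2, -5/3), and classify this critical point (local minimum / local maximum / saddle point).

local minimum

∇g = (8s + 6t - 2, 6s + 6t + 1); substituting (3/2, -5/3) gives ∇g = (0, 0), so (3/2, -5/3) is indeed a critical point.
The Hessian of g is constant: H = [[8, 6], [6, 6]].
det(H) = 8·6 − 6² = 12.
det(H) > 0 and tr(H) = 14 > 0, so H is positive definite and the point is a local minimum.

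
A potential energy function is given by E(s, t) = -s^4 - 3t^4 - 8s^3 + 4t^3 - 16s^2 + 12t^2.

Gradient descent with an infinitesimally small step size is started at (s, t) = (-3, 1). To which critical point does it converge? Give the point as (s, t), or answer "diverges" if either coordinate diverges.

(-2, 0)

E is separable, so gradient descent decouples: s follows -∂E/∂s, t follows -∂E/∂t.
∂E/∂s = -4s(s + 2)(s + 4); at s=-3 this is -12, so s increases.
∂E/∂t = -12t(t - 2)(t + 1); at t=1 this is 24, so t decreases.
s converges to its nearest critical value -2 (a local min of the s-part); t converges to 0. The iterate converges to (-2, 0).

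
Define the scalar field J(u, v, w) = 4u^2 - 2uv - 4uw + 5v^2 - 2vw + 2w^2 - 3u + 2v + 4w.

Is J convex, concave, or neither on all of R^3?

J is quadratic, so its Hessian is the constant matrix H = [[8, -2, -4], [-2, 10, -2], [-4, -2, 4]].
Leading principal minors: 8, 76, 80.
All positive ⇒ H ≻ 0 ⇒ convex.

convex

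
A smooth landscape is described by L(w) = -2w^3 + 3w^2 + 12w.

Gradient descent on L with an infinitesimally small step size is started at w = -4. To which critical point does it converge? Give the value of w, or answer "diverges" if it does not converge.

-1

L'(w) = -6(w - 2)(w + 1), so L'(-4) = -108.
Gradient descent moves in the -L' direction, i.e. w is increasing.
The nearest critical point in that direction is w = -1, where L'' = 18 > 0 (a local minimum). The iterate converges there.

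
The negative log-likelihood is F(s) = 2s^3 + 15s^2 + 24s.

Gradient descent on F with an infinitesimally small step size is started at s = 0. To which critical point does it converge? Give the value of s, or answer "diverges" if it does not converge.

-1

F'(s) = 6(s + 1)(s + 4), so F'(0) = 24.
Gradient descent moves in the -F' direction, i.e. s is decreasing.
The nearest critical point in that direction is s = -1, where F'' = 18 > 0 (a local minimum). The iterate converges there.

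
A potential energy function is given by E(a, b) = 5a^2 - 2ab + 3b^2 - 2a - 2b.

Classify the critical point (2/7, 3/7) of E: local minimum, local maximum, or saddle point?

local minimum

The Hessian of E is constant: H = [[10, -2], [-2, 6]].
det(H) = 10·6 − (-2)² = 56.
det(H) > 0 and tr(H) = 16 > 0, so H is positive definite and the point is a local minimum.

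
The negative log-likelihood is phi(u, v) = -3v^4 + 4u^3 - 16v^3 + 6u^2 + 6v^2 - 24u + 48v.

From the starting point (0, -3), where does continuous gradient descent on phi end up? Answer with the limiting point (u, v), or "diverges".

(1, -1)

phi is separable, so gradient descent decouples: u follows -∂phi/∂u, v follows -∂phi/∂v.
∂phi/∂u = 12(u - 1)(u + 2); at u=0 this is -24, so u increases.
∂phi/∂v = -12(v - 1)(v + 1)(v + 4); at v=-3 this is -96, so v increases.
u converges to its nearest critical value 1 (a local min of the u-part); v converges to -1. The iterate converges to (1, -1).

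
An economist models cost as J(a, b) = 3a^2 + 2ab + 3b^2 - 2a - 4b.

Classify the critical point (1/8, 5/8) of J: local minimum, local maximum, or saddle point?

local minimum

The Hessian of J is constant: H = [[6, 2], [2, 6]].
det(H) = 6·6 − 2² = 32.
det(H) > 0 and tr(H) = 12 > 0, so H is positive definite and the point is a local minimum.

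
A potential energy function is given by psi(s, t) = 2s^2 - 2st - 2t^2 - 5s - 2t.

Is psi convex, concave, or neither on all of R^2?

neither

psi is quadratic, so its Hessian is the constant matrix H = [[4, -2], [-2, -4]].
det(H) = -20, tr(H) = 0.
det(H) < 0, so H is indefinite: neither convex nor concave.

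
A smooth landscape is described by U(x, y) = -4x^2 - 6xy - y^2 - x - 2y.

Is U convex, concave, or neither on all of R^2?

neither

U is quadratic, so its Hessian is the constant matrix H = [[-8, -6], [-6, -2]].
det(H) = -20, tr(H) = -10.
det(H) < 0, so H is indefinite: neither convex nor concave.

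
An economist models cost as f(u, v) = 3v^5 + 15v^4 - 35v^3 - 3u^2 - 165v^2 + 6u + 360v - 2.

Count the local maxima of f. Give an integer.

f separates as a function of u plus a function of v, so ∇f=0 decouples.
∂f/∂u = -6(u - 1) = 0 at u ∈ {1}; ∂f/∂v = 15(v - 2)(v - 1)(v + 3)(v + 4) = 0 at v ∈ {-4, -3, 1, 2}.
The Hessian is diagonal: diag(f_uu, f_vv). Second derivatives: f_uu(1)=-6; f_vv(-4)=-450, f_vv(-3)=300, f_vv(1)=-300, f_vv(2)=450.
Local maxima occur where both diagonal entries negative: (1, -4), (1, 1). Count: 2.

2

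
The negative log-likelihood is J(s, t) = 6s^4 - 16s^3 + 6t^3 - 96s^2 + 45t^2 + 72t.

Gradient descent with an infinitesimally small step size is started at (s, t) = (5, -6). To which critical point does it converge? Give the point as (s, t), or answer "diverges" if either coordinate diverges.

diverges

J is separable, so gradient descent decouples: s follows -∂J/∂s, t follows -∂J/∂t.
∂J/∂s = 24s(s - 4)(s + 2); at s=5 this is 840, so s decreases.
∂J/∂t = 18(t + 1)(t + 4); at t=-6 this is 180, so t decreases.
The t-coordinate has no critical point in that direction and runs off to infinity.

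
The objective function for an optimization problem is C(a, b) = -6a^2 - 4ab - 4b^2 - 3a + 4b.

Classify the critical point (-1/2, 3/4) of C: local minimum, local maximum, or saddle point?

The Hessian of C is constant: H = [[-12, -4], [-4, -8]].
det(H) = (-12)·(-8) − (-4)² = 80.
det(H) > 0 and tr(H) = -20 < 0, so H is negative definite and the point is a local maximum.

local maximum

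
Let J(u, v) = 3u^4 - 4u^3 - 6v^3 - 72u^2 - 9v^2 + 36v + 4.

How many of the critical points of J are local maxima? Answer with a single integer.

J separates as a function of u plus a function of v, so ∇J=0 decouples.
∂J/∂u = 12u(u - 4)(u + 3) = 0 at u ∈ {-3, 0, 4}; ∂J/∂v = -18(v - 1)(v + 2) = 0 at v ∈ {-2, 1}.
The Hessian is diagonal: diag(J_uu, J_vv). Second derivatives: J_uu(-3)=252, J_uu(0)=-144, J_uu(4)=336; J_vv(-2)=54, J_vv(1)=-54.
Local maxima occur where both diagonal entries negative: (0, 1). Count: 1.

1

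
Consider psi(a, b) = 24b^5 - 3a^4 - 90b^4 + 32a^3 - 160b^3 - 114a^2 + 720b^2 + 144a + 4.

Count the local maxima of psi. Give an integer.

psi separates as a function of a plus a function of b, so ∇psi=0 decouples.
∂psi/∂a = -12(a - 4)(a - 3)(a - 1) = 0 at a ∈ {1, 3, 4}; ∂psi/∂b = 120b(b - 3)(b - 2)(b + 2) = 0 at b ∈ {-2, 0, 2, 3}.
The Hessian is diagonal: diag(psi_aa, psi_bb). Second derivatives: psi_aa(1)=-72, psi_aa(3)=24, psi_aa(4)=-36; psi_bb(-2)=-4800, psi_bb(0)=1440, psi_bb(2)=-960, psi_bb(3)=1800.
Local maxima occur where both diagonal entries negative: (1, -2), (1, 2), (4, -2), (4, 2). Count: 4.

4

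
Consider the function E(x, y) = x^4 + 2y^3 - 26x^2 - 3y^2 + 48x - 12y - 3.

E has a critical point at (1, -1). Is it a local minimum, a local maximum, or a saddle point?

local maximum

The mixed partial ∂²E/∂x∂y is 0, so the Hessian at any point is diag(E_xx, E_yy) = diag(4(3x^2 - 13), 6(2y - 1)).
At (1, -1): H = diag(-40, -18).
Both eigenvalues are negative, so H is negative definite: a local maximum.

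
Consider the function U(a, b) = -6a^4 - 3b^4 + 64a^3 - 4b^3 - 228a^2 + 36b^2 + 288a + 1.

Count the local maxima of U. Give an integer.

4

U separates as a function of a plus a function of b, so ∇U=0 decouples.
∂U/∂a = -24(a - 4)(a - 3)(a - 1) = 0 at a ∈ {1, 3, 4}; ∂U/∂b = -12b(b - 2)(b + 3) = 0 at b ∈ {-3, 0, 2}.
The Hessian is diagonal: diag(U_aa, U_bb). Second derivatives: U_aa(1)=-144, U_aa(3)=48, U_aa(4)=-72; U_bb(-3)=-180, U_bb(0)=72, U_bb(2)=-120.
Local maxima occur where both diagonal entries negative: (1, -3), (1, 2), (4, -3), (4, 2). Count: 4.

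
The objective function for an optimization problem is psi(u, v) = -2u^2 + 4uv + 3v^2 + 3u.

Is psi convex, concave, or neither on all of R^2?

neither

psi is quadratic, so its Hessian is the constant matrix H = [[-4, 4], [4, 6]].
det(H) = -40, tr(H) = 2.
det(H) < 0, so H is indefinite: neither convex nor concave.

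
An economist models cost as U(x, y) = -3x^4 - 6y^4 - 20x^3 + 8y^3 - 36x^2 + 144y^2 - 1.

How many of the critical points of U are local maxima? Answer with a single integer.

4

U separates as a function of x plus a function of y, so ∇U=0 decouples.
∂U/∂x = -12x(x + 2)(x + 3) = 0 at x ∈ {-3, -2, 0}; ∂U/∂y = -24y(y - 4)(y + 3) = 0 at y ∈ {-3, 0, 4}.
The Hessian is diagonal: diag(U_xx, U_yy). Second derivatives: U_xx(-3)=-36, U_xx(-2)=24, U_xx(0)=-72; U_yy(-3)=-504, U_yy(0)=288, U_yy(4)=-672.
Local maxima occur where both diagonal entries negative: (-3, -3), (-3, 4), (0, -3), (0, 4). Count: 4.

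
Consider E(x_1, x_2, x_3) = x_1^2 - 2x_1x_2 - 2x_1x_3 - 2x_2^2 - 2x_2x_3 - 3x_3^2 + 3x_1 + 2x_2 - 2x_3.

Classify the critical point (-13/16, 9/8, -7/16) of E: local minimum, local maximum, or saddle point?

saddle point

The Hessian is constant: H = [[2, -2, -2], [-2, -4, -2], [-2, -2, -6]].
Leading principal minors: Δ₁ = 2, Δ₂ = -12, Δ₃ = 64.
The minors fit neither the all-positive nor the alternating-sign pattern, so H is indefinite: a saddle point.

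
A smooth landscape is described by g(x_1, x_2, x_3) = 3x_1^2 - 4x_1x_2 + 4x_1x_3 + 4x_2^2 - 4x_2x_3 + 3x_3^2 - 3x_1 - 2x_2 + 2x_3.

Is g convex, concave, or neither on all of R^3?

g is quadratic, so its Hessian is the constant matrix H = [[6, -4, 4], [-4, 8, -4], [4, -4, 6]].
Leading principal minors: 6, 32, 96.
All positive ⇒ H ≻ 0 ⇒ convex.

convex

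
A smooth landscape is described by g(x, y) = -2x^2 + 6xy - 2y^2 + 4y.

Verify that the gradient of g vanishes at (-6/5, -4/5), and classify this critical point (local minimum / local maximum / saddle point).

saddle point

∇g = (-4x + 6y, 6x - 4y + 4); substituting (-6/5, -4/5) gives ∇g = (0, 0), so (-6/5, -4/5) is indeed a critical point.
The Hessian of g is constant: H = [[-4, 6], [6, -4]].
det(H) = (-4)·(-4) − 6² = -20.
Since det(H) < 0, H is indefinite and the critical point is a saddle point.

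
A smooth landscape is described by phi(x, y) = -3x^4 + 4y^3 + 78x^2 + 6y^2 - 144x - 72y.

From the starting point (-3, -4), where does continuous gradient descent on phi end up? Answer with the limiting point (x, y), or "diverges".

diverges

phi is separable, so gradient descent decouples: x follows -∂phi/∂x, y follows -∂phi/∂y.
∂phi/∂x = -12(x - 3)(x - 1)(x + 4); at x=-3 this is -288, so x increases.
∂phi/∂y = 12(y - 2)(y + 3); at y=-4 this is 72, so y decreases.
The y-coordinate has no critical point in that direction and runs off to infinity.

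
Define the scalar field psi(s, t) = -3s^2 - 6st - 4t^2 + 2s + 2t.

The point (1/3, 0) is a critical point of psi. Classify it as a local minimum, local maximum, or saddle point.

local maximum

The Hessian of psi is constant: H = [[-6, -6], [-6, -8]].
det(H) = (-6)·(-8) − (-6)² = 12.
det(H) > 0 and tr(H) = -14 < 0, so H is negative definite and the point is a local maximum.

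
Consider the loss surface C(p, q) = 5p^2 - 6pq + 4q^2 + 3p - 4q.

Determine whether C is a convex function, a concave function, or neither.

convex

C is quadratic, so its Hessian is the constant matrix H = [[10, -6], [-6, 8]].
det(H) = 44, tr(H) = 18.
det(H) > 0 and tr(H) > 0, so H is positive definite everywhere: convex.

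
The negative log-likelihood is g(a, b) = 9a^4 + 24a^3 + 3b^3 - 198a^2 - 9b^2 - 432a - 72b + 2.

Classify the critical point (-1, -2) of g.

The mixed partial ∂²g/∂a∂b is 0, so the Hessian at any point is diag(g_aa, g_bb) = diag(36(3a^2 + 4a - 11), 18(b - 1)).
At (-1, -2): H = diag(-432, -54).
Both eigenvalues are negative, so H is negative definite: a local maximum.

local maximum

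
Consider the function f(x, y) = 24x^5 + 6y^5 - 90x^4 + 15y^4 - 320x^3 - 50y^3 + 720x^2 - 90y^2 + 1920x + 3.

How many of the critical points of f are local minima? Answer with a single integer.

f separates as a function of x plus a function of y, so ∇f=0 decouples.
∂f/∂x = 120(x - 4)(x - 2)(x + 1)(x + 2) = 0 at x ∈ {-2, -1, 2, 4}; ∂f/∂y = 30y(y - 2)(y + 1)(y + 3) = 0 at y ∈ {-3, -1, 0, 2}.
The Hessian is diagonal: diag(f_xx, f_yy). Second derivatives: f_xx(-2)=-2880, f_xx(-1)=1800, f_xx(2)=-2880, f_xx(4)=7200; f_yy(-3)=-900, f_yy(-1)=180, f_yy(0)=-180, f_yy(2)=900.
Local minima occur where both diagonal entries positive: (-1, -1), (-1, 2), (4, -1), (4, 2). Count: 4.

4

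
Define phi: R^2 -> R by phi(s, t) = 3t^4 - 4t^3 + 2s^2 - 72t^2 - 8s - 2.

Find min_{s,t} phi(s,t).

-650

phi(s,t) separates as P(s) + Q(t) − 2, so its minimum is min P + min Q − 2.
P'(s) = 4s - 8 vanishes at s ∈ {2}; Q'(t) = 12t(t - 4)(t + 3) vanishes at t ∈ {-3, 0, 4}.
Local minima of P (where P''>0): P(2)=-8. Local minima of Q: Q(-3)=-297, Q(4)=-640.
So the global minimum of phi is P(2) + Q(4) − 2 = -8 − 640 − 2 = -650, attained at (2, 4).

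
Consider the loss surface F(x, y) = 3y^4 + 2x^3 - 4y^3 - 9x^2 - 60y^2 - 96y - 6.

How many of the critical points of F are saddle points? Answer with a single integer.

F separates as a function of x plus a function of y, so ∇F=0 decouples.
∂F/∂x = 6x(x - 3) = 0 at x ∈ {0, 3}; ∂F/∂y = 12(y - 4)(y + 1)(y + 2) = 0 at y ∈ {-2, -1, 4}.
The Hessian is diagonal: diag(F_xx, F_yy). Second derivatives: F_xx(0)=-18, F_xx(3)=18; F_yy(-2)=72, F_yy(-1)=-60, F_yy(4)=360.
Saddle points occur where the two diagonal entries have opposite signs: (0, -2), (0, 4), (3, -1). Count: 3.

3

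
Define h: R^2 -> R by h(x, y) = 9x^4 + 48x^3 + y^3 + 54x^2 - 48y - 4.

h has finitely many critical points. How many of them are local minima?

h separates as a function of x plus a function of y, so ∇h=0 decouples.
∂h/∂x = 36x(x + 1)(x + 3) = 0 at x ∈ {-3, -1, 0}; ∂h/∂y = 3(y - 4)(y + 4) = 0 at y ∈ {-4, 4}.
The Hessian is diagonal: diag(h_xx, h_yy). Second derivatives: h_xx(-3)=216, h_xx(-1)=-72, h_xx(0)=108; h_yy(-4)=-24, h_yy(4)=24.
Local minima occur where both diagonal entries positive: (-3, 4), (0, 4). Count: 2.

2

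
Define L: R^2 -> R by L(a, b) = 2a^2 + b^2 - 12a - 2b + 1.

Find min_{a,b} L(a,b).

L(a,b) separates as P(a) + Q(b) + 1, so its minimum is min P + min Q + 1.
P'(a) = 4a - 12 vanishes at a ∈ {3}; Q'(b) = 2b - 2 vanishes at b ∈ {1}.
Local minima of P (where P''>0): P(3)=-18. Local minima of Q: Q(1)=-1.
So the global minimum of L is P(3) + Q(1) + 1 = -18 − 1 + 1 = -18, attained at (3, 1).

-18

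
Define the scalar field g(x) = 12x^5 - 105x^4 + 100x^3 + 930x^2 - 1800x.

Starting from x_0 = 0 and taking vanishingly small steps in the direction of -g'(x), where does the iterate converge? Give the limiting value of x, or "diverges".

1

g'(x) = 60(x - 5)(x - 3)(x - 1)(x + 2), so g'(0) = -1800.
Gradient descent moves in the -g' direction, i.e. x is increasing.
The nearest critical point in that direction is x = 1, where g'' = 1440 > 0 (a local minimum). The iterate converges there.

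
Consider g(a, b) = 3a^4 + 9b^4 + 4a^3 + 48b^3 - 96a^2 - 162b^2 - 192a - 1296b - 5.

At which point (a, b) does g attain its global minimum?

(4, 3)

g(a,b) separates as P(a) + Q(b) − 5, so its minimum is min P + min Q − 5.
P'(a) = 12(a - 4)(a + 1)(a + 4) vanishes at a ∈ {-4, -1, 4}; Q'(b) = 36(b - 3)(b + 3)(b + 4) vanishes at b ∈ {-4, -3, 3}.
Local minima of P (where P''>0): P(-4)=-256, P(4)=-1280. Local minima of Q: Q(-4)=1824, Q(3)=-3321.
So the global minimum of g is P(4) + Q(3) − 5 = -1280 − 3321 − 5 = -4606, attained at (4, 3).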